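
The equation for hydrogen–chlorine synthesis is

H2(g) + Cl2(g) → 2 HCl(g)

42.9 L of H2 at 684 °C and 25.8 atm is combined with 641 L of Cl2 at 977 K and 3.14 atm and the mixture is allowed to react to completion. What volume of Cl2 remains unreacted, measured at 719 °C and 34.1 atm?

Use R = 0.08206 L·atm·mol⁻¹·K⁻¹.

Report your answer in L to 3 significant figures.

26.3 L

n(H2) = PV/RT = (25.8 × 42.9) / (0.08206 × 957.15) = 14.09 mol
n(Cl2) = PV/RT = (3.14 × 641) / (0.08206 × 977) = 25.11 mol
For 14.09 mol H2, stoichiometry requires (1/1) × 14.09 = 14.09 mol Cl2; 25.11 mol is available, so H2 is limiting.
n(Cl2) consumed = (1/1) × 14.09 = 14.09 mol; remaining = 25.11 − 14.09 = 11.02 mol
V(Cl2) = nRT/P = 11.02 × 0.08206 × 992.15 / 34.1 = 26.31 L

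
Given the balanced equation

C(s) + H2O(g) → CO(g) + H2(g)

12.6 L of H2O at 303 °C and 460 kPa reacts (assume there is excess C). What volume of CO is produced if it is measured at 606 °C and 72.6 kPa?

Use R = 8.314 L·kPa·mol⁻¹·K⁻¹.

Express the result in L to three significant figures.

n(H2O) = PV/RT = (460 × 12.6) / (8.314 × 576.15) = 1.210 mol
n(CO) = (1/1) × 1.210 = 1.210 mol
V = nRT/P = 1.210 × 8.314 × 879.15 / 72.6 = 121.8 L

122 L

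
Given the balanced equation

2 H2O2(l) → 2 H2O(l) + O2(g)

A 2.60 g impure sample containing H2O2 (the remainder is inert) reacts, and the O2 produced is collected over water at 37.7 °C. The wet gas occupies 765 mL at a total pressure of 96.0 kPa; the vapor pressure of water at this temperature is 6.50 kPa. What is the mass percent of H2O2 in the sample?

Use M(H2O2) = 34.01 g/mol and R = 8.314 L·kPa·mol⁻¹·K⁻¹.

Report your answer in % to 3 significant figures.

P(O2) = 96.0 − 6.50 = 89.50 kPa
n(O2) = PV/RT = (89.50 × 0.7650) / (8.314 × 310.85) = 0.02649 mol
n(H2O2) = (2/1) × 0.02649 = 0.05298 mol
m(H2O2) = 0.05298 × 34.01 = 1.802 g
%H2O2 = 1.802 / 2.60 × 100 = 69.31%

69.3 %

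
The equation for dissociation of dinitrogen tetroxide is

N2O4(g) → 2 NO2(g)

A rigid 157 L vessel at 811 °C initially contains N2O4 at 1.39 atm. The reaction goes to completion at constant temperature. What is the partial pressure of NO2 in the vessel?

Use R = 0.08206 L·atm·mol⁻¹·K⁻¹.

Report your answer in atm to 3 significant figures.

n(N2O4)₀ = PV/RT = (1.39 × 157) / (0.08206 × 1084.15) = 2.453 mol
n(NO2) = (2/1) × 2.453 = 4.906 mol
P(NO2) = nRT/V = 4.906 × 0.08206 × 1084.15 / 157 = 2.780 atm

2.78 atm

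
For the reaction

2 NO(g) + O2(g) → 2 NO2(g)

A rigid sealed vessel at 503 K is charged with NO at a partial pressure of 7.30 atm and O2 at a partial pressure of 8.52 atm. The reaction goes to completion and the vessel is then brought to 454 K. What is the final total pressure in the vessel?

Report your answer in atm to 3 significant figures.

At constant V, partial pressures at 503 K are proportional to moles, so apply stoichiometry directly to pressures.
P(O2) required for 7.30 atm of NO = (1/2) × 7.30 = 3.650 atm; available 8.52 atm, so NO is limiting.
P(O2) remaining = 8.52 − (1/2) × 7.30 = 4.870 atm
P(gaseous products) = (2)/2 × 7.30 = 7.300 atm
P_total at 503 K = 4.870 + 7.300 = 12.17 atm
Scaling to 454 K: P = 12.17 × 454/503 = 10.98 atm

11.0 atm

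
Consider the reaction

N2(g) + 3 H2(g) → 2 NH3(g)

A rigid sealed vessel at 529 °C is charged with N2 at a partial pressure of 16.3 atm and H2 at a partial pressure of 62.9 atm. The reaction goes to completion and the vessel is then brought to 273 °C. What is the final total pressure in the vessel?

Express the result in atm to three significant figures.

31.7 atm

Because the vessel is rigid and T is held at 529 °C, work the stoichiometry in partial pressures (P_i = n_iRT/V).
P(H2) required for 16.3 atm of N2 = (3/1) × 16.3 = 48.90 atm; available 62.9 atm, so N2 is limiting.
P(H2) remaining = 62.9 − (3/1) × 16.3 = 14.00 atm
P(gaseous products) = (2)/1 × 16.3 = 32.60 atm
P_total at 529 °C = 14.00 + 32.60 = 46.60 atm
Scaling to 273 °C: P = 46.60 × 546.15/802.15 = 31.73 atm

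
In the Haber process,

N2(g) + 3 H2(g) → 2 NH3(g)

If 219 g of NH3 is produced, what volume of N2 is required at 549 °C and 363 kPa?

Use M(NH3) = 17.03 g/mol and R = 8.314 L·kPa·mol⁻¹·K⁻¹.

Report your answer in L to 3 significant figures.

121 L

n(NH3) = 219.0 / 17.03 = 12.86 mol
n(N2) = (1/2) × 12.86 = 6.430 mol
V = nRT/P = 6.430 × 8.314 × 822.15 / 363 = 121.1 L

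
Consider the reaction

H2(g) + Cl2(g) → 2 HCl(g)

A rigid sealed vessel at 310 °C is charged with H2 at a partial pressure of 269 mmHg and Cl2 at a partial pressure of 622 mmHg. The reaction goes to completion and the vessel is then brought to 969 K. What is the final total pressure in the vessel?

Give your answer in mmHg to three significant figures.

With V and T fixed, P_i ∝ n_i, so the mole ratios apply directly to partial pressures at 310 °C.
P(Cl2) required for 269 mmHg of H2 = (1/1) × 269 = 269.0 mmHg; available 622 mmHg, so H2 is limiting.
P(Cl2) remaining = 622 − (1/1) × 269 = 353.0 mmHg
P(gaseous products) = (2)/1 × 269 = 538.0 mmHg
P_total at 310 °C = 353.0 + 538.0 = 891.0 mmHg
Scaling to 969 K: P = 891.0 × 969/583.15 = 1481 mmHg

1480 mmHg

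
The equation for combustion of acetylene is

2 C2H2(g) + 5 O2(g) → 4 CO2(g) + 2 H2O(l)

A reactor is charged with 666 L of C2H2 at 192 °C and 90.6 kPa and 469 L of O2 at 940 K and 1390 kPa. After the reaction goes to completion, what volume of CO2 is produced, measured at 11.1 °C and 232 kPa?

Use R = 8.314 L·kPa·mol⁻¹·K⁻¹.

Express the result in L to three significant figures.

n(C2H2) = PV/RT = (90.6 × 666) / (8.314 × 465.15) = 15.60 mol
n(O2) = PV/RT = (1390 × 469) / (8.314 × 940) = 83.42 mol
For 15.60 mol C2H2, stoichiometry requires (5/2) × 15.60 = 39.00 mol O2; 83.42 mol is available, so C2H2 is limiting.
n(CO2) = (4/2) × 15.60 = 31.20 mol
V(CO2) = nRT/P = 31.20 × 8.314 × 284.25 / 232 = 317.8 L

318 L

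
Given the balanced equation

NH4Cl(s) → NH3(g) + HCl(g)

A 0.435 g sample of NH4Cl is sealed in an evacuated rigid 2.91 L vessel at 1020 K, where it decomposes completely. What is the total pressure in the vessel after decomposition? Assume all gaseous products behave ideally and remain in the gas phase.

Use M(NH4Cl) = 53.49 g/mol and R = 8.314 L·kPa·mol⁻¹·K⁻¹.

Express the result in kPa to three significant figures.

47.4 kPa

n(NH4Cl) = 0.435 / 53.49 = 0.008132 mol
n(gas produced) = (2/1) × 0.008132 = 0.01626 mol
P = nRT/V = 0.01626 × 8.314 × 1020 / 2.91 = 47.38 kPa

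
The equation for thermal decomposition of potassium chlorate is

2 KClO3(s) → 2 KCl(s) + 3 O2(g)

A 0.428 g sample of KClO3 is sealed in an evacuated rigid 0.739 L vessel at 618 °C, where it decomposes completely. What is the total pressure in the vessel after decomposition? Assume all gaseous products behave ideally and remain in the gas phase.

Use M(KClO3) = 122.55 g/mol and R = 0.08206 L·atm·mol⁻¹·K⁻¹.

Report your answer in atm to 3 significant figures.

n(KClO3) = 0.428 / 122.55 = 0.003492 mol
n(gas produced) = (3/2) × 0.003492 = 0.005238 mol
P = nRT/V = 0.005238 × 0.08206 × 891.15 / 0.739 = 0.5183 atm

0.518 atm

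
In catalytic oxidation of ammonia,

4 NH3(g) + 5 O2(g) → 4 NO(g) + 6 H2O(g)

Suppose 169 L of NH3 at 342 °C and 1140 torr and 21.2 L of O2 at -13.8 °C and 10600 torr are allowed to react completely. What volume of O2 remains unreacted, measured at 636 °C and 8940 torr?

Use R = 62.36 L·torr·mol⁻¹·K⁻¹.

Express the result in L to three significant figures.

n(NH3) = PV/RT = (1140 × 169) / (62.36 × 615.15) = 5.022 mol
n(O2) = PV/RT = (10600 × 21.2) / (62.36 × 259.35) = 13.89 mol
For 5.022 mol NH3, stoichiometry requires (5/4) × 5.022 = 6.277 mol O2; 13.89 mol is available, so NH3 is limiting.
n(O2) consumed = (5/4) × 5.022 = 6.277 mol; remaining = 13.89 − 6.277 = 7.613 mol
V(O2) = nRT/P = 7.613 × 62.36 × 909.15 / 8940 = 48.28 L

48.3 L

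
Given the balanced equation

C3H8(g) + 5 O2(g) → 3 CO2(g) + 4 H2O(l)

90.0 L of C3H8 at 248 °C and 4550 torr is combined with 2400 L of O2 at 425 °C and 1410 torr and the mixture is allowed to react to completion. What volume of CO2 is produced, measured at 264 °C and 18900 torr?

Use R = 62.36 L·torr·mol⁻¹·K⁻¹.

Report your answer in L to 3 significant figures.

n(C3H8) = PV/RT = (4550 × 90.0) / (62.36 × 521.15) = 12.60 mol
n(O2) = PV/RT = (1410 × 2400) / (62.36 × 698.15) = 77.73 mol
For 12.60 mol C3H8, stoichiometry requires (5/1) × 12.60 = 63.00 mol O2; 77.73 mol is available, so C3H8 is limiting.
n(CO2) = (3/1) × 12.60 = 37.80 mol
V(CO2) = nRT/P = 37.80 × 62.36 × 537.15 / 18900 = 66.99 L

67.0 L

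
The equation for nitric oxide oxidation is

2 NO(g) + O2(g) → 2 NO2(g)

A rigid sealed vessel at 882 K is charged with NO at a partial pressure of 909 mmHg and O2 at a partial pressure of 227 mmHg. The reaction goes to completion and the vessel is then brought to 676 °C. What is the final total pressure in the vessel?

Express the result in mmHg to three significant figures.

At constant V, partial pressures at 882 K are proportional to moles, so apply stoichiometry directly to pressures.
P(O2) required for 909 mmHg of NO = (1/2) × 909 = 454.5 mmHg; available 227 mmHg, so O2 is limiting.
P(NO) remaining = 909 − (2/1) × 227 = 455.0 mmHg
P(gaseous products) = (2)/1 × 227 = 454.0 mmHg
P_total at 882 K = 455.0 + 454.0 = 909.0 mmHg
Scaling to 676 °C: P = 909.0 × 949.15/882 = 978.2 mmHg

978 mmHg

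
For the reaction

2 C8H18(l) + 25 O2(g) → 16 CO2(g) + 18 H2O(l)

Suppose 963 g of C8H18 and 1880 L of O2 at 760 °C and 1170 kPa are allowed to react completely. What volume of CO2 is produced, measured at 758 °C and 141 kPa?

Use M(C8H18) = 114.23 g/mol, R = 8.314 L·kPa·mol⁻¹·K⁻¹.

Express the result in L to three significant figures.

4100 L

n(C8H18) = 963 / 114.23 = 8.430 mol
n(O2) = PV/RT = (1170 × 1880) / (8.314 × 1033.15) = 256.1 mol
For 8.430 mol C8H18, stoichiometry requires (25/2) × 8.430 = 105.4 mol O2; 256.1 mol is available, so C8H18 is limiting.
n(CO2) = (16/2) × 8.430 = 67.44 mol
V(CO2) = nRT/P = 67.44 × 8.314 × 1031.15 / 141 = 4100 L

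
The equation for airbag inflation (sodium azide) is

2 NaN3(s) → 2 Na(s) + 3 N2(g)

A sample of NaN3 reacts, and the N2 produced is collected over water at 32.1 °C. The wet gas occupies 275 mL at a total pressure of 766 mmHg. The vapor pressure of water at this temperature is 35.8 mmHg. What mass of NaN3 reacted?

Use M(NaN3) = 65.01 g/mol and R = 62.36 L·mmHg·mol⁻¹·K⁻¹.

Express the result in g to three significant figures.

0.457 g

P(N2) = 766 − 35.8 = 730.2 mmHg
n(N2) = PV/RT = (730.2 × 0.2750) / (62.36 × 305.25) = 0.01055 mol
n(NaN3) = (2/3) × 0.01055 = 0.007033 mol
m(NaN3) = 0.007033 × 65.01 = 0.4572 g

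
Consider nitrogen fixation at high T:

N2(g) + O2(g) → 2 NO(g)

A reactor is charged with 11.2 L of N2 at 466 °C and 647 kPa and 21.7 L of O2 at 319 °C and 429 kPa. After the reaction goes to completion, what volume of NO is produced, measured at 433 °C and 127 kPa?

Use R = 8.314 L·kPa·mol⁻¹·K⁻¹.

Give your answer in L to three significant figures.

109 L

n(N2) = PV/RT = (647 × 11.2) / (8.314 × 739.15) = 1.179 mol
n(O2) = PV/RT = (429 × 21.7) / (8.314 × 592.15) = 1.891 mol
For 1.179 mol N2, stoichiometry requires (1/1) × 1.179 = 1.179 mol O2; 1.891 mol is available, so N2 is limiting.
n(NO) = (2/1) × 1.179 = 2.358 mol
V(NO) = nRT/P = 2.358 × 8.314 × 706.15 / 127 = 109.0 L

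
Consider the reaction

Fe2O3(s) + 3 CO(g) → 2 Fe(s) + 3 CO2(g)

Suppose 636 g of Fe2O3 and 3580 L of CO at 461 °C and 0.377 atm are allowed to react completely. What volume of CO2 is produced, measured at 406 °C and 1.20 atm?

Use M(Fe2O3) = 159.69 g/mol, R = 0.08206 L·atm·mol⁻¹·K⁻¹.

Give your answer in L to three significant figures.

555 L

n(Fe2O3) = 636 / 159.69 = 3.983 mol
n(CO) = PV/RT = (0.377 × 3580) / (0.08206 × 734.15) = 22.40 mol
For 3.983 mol Fe2O3, stoichiometry requires (3/1) × 3.983 = 11.95 mol CO; 22.40 mol is available, so Fe2O3 is limiting.
n(CO2) = (3/1) × 3.983 = 11.95 mol
V(CO2) = nRT/P = 11.95 × 0.08206 × 679.15 / 1.20 = 555.0 L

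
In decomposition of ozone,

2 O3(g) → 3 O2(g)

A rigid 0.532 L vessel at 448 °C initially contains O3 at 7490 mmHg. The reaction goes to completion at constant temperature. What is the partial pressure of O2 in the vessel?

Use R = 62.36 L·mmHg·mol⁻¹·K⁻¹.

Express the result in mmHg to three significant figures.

n(O3)₀ = PV/RT = (7490 × 0.532) / (62.36 × 721.15) = 0.08861 mol
n(O2) = (3/2) × 0.08861 = 0.1329 mol
P(O2) = nRT/V = 0.1329 × 62.36 × 721.15 / 0.532 = 11230 mmHg

11200 mmHg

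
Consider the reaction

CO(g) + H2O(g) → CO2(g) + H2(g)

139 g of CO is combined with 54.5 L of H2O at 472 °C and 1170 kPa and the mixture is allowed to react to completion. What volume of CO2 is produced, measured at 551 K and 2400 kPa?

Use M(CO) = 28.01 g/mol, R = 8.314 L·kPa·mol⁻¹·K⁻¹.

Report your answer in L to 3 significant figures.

9.47 L

n(CO) = 139 / 28.01 = 4.963 mol
n(H2O) = PV/RT = (1170 × 54.5) / (8.314 × 745.15) = 10.29 mol
For 4.963 mol CO, stoichiometry requires (1/1) × 4.963 = 4.963 mol H2O; 10.29 mol is available, so CO is limiting.
n(CO2) = (1/1) × 4.963 = 4.963 mol
V(CO2) = nRT/P = 4.963 × 8.314 × 551 / 2400 = 9.473 L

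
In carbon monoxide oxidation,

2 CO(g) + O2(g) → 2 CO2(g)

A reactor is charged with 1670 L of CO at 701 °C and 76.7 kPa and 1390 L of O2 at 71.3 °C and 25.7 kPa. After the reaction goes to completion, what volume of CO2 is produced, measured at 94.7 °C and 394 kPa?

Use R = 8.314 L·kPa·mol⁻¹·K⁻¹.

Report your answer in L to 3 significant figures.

n(CO) = PV/RT = (76.7 × 1670) / (8.314 × 974.15) = 15.82 mol
n(O2) = PV/RT = (25.7 × 1390) / (8.314 × 344.45) = 12.47 mol
For 15.82 mol CO, stoichiometry requires (1/2) × 15.82 = 7.910 mol O2; 12.47 mol is available, so CO is limiting.
n(CO2) = (2/2) × 15.82 = 15.82 mol
V(CO2) = nRT/P = 15.82 × 8.314 × 367.85 / 394 = 122.8 L

123 L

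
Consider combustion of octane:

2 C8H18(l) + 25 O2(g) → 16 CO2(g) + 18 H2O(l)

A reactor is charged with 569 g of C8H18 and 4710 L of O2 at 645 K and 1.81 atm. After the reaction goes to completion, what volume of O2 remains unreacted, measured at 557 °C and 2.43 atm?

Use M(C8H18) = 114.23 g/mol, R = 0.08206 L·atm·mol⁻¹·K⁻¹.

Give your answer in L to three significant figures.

2770 L

n(C8H18) = 569 / 114.23 = 4.981 mol
n(O2) = PV/RT = (1.81 × 4710) / (0.08206 × 645) = 161.1 mol
For 4.981 mol C8H18, stoichiometry requires (25/2) × 4.981 = 62.26 mol O2; 161.1 mol is available, so C8H18 is limiting.
n(O2) consumed = (25/2) × 4.981 = 62.26 mol; remaining = 161.1 − 62.26 = 98.84 mol
V(O2) = nRT/P = 98.84 × 0.08206 × 830.15 / 2.43 = 2771 L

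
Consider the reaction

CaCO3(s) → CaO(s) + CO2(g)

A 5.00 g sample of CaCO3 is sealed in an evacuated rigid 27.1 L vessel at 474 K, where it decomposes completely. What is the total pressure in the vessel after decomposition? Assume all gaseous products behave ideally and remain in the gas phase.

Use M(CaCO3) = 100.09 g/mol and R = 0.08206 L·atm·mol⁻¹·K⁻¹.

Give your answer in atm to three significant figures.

0.0717 atm

n(CaCO3) = 5.00 / 100.09 = 0.04996 mol
n(gas produced) = (1/1) × 0.04996 = 0.04996 mol
P = nRT/V = 0.04996 × 0.08206 × 474 / 27.1 = 0.07171 atm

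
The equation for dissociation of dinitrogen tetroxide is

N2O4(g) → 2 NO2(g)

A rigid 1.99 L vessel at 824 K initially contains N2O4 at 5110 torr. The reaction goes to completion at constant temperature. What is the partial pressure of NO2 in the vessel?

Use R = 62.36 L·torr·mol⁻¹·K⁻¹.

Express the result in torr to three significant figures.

10200 torr

n(N2O4)₀ = PV/RT = (5110 × 1.99) / (62.36 × 824) = 0.1979 mol
n(NO2) = (2/1) × 0.1979 = 0.3958 mol
P(NO2) = nRT/V = 0.3958 × 62.36 × 824 / 1.99 = 10220 torr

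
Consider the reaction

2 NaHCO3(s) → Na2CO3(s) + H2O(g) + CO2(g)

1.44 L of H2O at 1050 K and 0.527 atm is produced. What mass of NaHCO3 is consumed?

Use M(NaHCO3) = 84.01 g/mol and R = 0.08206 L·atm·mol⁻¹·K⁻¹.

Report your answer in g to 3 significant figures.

n(H2O) = PV/RT = (0.527 × 1.44) / (0.08206 × 1050) = 0.008807 mol
n(NaHCO3) = (2/1) × 0.008807 = 0.01761 mol
m(NaHCO3) = 0.01761 × 84.01 = 1.479 g

1.48 g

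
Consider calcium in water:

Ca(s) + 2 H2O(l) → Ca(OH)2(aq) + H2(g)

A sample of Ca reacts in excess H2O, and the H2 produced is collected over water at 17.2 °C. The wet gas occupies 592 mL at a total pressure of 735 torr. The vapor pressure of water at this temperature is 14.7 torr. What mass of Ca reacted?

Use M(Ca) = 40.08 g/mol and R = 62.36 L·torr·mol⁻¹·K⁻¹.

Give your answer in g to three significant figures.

0.944 g

P(H2) = 735 − 14.7 = 720.3 torr
n(H2) = PV/RT = (720.3 × 0.5920) / (62.36 × 290.35) = 0.02355 mol
n(Ca) = (1/1) × 0.02355 = 0.02355 mol
m(Ca) = 0.02355 × 40.08 = 0.9439 g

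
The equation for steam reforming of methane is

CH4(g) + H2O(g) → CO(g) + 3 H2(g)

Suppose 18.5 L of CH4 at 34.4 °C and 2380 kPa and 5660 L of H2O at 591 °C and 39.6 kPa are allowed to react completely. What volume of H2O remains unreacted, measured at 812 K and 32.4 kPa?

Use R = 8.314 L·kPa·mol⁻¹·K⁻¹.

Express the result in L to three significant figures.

n(CH4) = PV/RT = (2380 × 18.5) / (8.314 × 307.55) = 17.22 mol
n(H2O) = PV/RT = (39.6 × 5660) / (8.314 × 864.15) = 31.20 mol
For 17.22 mol CH4, stoichiometry requires (1/1) × 17.22 = 17.22 mol H2O; 31.20 mol is available, so CH4 is limiting.
n(H2O) consumed = (1/1) × 17.22 = 17.22 mol; remaining = 31.20 − 17.22 = 13.98 mol
V(H2O) = nRT/P = 13.98 × 8.314 × 812 / 32.4 = 2913 L

2910 L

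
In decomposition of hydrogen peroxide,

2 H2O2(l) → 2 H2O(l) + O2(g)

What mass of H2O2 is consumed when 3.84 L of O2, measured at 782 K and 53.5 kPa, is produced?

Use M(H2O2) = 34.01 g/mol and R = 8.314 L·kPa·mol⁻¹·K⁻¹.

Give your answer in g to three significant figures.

n(O2) = PV/RT = (53.5 × 3.84) / (8.314 × 782) = 0.03160 mol
n(H2O2) = (2/1) × 0.03160 = 0.06320 mol
m(H2O2) = 0.06320 × 34.01 = 2.149 g

2.15 g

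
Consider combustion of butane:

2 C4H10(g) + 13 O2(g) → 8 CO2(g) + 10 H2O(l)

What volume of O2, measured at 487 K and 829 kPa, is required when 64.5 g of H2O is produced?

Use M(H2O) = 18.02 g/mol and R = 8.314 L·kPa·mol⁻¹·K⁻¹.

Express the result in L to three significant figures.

n(H2O) = 64.50 / 18.02 = 3.579 mol
n(O2) = (13/10) × 3.579 = 4.653 mol
V = nRT/P = 4.653 × 8.314 × 487 / 829 = 22.73 L

22.7 L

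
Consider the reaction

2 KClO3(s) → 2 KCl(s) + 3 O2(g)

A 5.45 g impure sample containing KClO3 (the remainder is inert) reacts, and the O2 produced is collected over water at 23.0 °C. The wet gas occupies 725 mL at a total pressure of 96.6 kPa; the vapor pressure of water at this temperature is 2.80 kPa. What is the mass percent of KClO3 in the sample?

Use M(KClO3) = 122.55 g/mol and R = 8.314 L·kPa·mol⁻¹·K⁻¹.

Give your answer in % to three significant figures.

P(O2) = 96.6 − 2.80 = 93.80 kPa
n(O2) = PV/RT = (93.80 × 0.7250) / (8.314 × 296.15) = 0.02762 mol
n(KClO3) = (2/3) × 0.02762 = 0.01841 mol
m(KClO3) = 0.01841 × 122.55 = 2.256 g
%KClO3 = 2.256 / 5.45 × 100 = 41.39%

41.4 %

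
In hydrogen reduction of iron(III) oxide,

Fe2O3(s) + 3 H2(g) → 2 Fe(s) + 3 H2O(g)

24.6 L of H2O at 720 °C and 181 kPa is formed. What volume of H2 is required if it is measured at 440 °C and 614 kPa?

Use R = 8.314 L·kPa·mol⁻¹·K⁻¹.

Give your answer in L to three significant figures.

n(H2O) = PV/RT = (181 × 24.6) / (8.314 × 993.15) = 0.5392 mol
n(H2) = (3/3) × 0.5392 = 0.5392 mol
V = nRT/P = 0.5392 × 8.314 × 713.15 / 614 = 5.207 L

5.21 L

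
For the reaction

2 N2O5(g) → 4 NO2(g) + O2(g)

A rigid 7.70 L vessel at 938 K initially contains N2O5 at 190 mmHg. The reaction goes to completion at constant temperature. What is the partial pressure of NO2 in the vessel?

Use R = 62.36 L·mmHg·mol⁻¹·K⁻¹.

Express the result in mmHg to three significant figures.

n(N2O5)₀ = PV/RT = (190 × 7.70) / (62.36 × 938) = 0.02501 mol
n(NO2) = (4/2) × 0.02501 = 0.05002 mol
P(NO2) = nRT/V = 0.05002 × 62.36 × 938 / 7.70 = 380.0 mmHg

380 mmHg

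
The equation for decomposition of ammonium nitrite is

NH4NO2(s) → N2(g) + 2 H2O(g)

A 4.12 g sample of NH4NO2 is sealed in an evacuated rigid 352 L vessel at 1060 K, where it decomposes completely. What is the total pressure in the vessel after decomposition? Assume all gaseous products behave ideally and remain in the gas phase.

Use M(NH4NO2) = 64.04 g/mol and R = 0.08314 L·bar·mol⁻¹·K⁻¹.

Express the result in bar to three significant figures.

n(NH4NO2) = 4.12 / 64.04 = 0.06433 mol
n(gas produced) = (3/1) × 0.06433 = 0.1930 mol
P = nRT/V = 0.1930 × 0.08314 × 1060 / 352 = 0.04832 bar

0.0483 bar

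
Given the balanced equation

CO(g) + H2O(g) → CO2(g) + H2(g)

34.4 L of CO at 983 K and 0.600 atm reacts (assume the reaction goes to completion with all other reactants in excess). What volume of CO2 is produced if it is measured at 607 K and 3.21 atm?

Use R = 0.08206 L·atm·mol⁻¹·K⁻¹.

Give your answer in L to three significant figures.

n(CO) = PV/RT = (0.600 × 34.4) / (0.08206 × 983) = 0.2559 mol
n(CO2) = (1/1) × 0.2559 = 0.2559 mol
V = nRT/P = 0.2559 × 0.08206 × 607 / 3.21 = 3.971 L

3.97 L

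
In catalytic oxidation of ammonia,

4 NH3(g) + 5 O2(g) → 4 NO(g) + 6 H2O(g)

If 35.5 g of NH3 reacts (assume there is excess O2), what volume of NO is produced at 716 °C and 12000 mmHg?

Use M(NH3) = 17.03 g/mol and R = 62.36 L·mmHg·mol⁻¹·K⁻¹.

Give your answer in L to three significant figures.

10.7 L

n(NH3) = 35.50 / 17.03 = 2.085 mol
n(NO) = (4/4) × 2.085 = 2.085 mol
V = nRT/P = 2.085 × 62.36 × 989.15 / 12000 = 10.72 L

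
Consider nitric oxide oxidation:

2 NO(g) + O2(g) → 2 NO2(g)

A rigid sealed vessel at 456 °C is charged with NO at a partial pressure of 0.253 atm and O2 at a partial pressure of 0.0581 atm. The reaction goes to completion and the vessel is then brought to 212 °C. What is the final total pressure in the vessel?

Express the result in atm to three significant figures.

At constant V, partial pressures at 456 °C are proportional to moles, so apply stoichiometry directly to pressures.
P(O2) required for 0.253 atm of NO = (1/2) × 0.253 = 0.1265 atm; available 0.0581 atm, so O2 is limiting.
P(NO) remaining = 0.253 − (2/1) × 0.0581 = 0.1368 atm
P(gaseous products) = (2)/1 × 0.0581 = 0.1162 atm
P_total at 456 °C = 0.1368 + 0.1162 = 0.2530 atm
Scaling to 212 °C: P = 0.2530 × 485.15/729.15 = 0.1683 atm

0.168 atm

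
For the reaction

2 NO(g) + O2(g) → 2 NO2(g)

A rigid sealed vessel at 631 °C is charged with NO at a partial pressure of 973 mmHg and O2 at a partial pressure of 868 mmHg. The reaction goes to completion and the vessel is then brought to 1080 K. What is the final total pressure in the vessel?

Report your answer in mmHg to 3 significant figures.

1620 mmHg

At constant V, partial pressures at 631 °C are proportional to moles, so apply stoichiometry directly to pressures.
P(O2) required for 973 mmHg of NO = (1/2) × 973 = 486.5 mmHg; available 868 mmHg, so NO is limiting.
P(O2) remaining = 868 − (1/2) × 973 = 381.5 mmHg
P(gaseous products) = (2)/2 × 973 = 973.0 mmHg
P_total at 631 °C = 381.5 + 973.0 = 1354 mmHg
Scaling to 1080 K: P = 1354 × 1080/904.15 = 1617 mmHg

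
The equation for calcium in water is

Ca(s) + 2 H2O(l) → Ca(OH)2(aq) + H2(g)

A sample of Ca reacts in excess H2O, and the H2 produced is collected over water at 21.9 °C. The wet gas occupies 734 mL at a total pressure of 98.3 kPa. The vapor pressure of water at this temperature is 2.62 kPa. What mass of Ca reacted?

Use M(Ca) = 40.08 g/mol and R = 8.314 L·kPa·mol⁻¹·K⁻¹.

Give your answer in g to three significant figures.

1.15 g

P(H2) = 98.3 − 2.62 = 95.68 kPa
n(H2) = PV/RT = (95.68 × 0.7340) / (8.314 × 295.05) = 0.02863 mol
n(Ca) = (1/1) × 0.02863 = 0.02863 mol
m(Ca) = 0.02863 × 40.08 = 1.147 g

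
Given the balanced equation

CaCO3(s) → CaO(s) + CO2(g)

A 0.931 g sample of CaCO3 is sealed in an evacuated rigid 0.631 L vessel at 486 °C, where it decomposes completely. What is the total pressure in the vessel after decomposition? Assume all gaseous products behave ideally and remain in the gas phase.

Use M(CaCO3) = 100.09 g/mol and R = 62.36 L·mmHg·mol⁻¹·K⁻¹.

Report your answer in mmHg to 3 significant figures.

n(CaCO3) = 0.931 / 100.09 = 0.009302 mol
n(gas produced) = (1/1) × 0.009302 = 0.009302 mol
P = nRT/V = 0.009302 × 62.36 × 759.15 / 0.631 = 697.9 mmHg

698 mmHg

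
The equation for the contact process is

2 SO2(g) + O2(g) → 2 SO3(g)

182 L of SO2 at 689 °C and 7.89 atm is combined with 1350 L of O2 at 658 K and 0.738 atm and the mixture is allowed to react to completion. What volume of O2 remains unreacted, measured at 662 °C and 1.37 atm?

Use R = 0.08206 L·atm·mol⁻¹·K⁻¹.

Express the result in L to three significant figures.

524 L

n(SO2) = PV/RT = (7.89 × 182) / (0.08206 × 962.15) = 18.19 mol
n(O2) = PV/RT = (0.738 × 1350) / (0.08206 × 658) = 18.45 mol
For 18.19 mol SO2, stoichiometry requires (1/2) × 18.19 = 9.095 mol O2; 18.45 mol is available, so SO2 is limiting.
n(O2) consumed = (1/2) × 18.19 = 9.095 mol; remaining = 18.45 − 9.095 = 9.355 mol
V(O2) = nRT/P = 9.355 × 0.08206 × 935.15 / 1.37 = 524.0 L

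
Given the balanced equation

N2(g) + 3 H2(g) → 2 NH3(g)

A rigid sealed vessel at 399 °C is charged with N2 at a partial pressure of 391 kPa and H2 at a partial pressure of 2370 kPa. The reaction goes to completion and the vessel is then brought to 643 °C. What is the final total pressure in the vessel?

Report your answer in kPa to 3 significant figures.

Because the vessel is rigid and T is held at 399 °C, work the stoichiometry in partial pressures (P_i = n_iRT/V).
P(H2) required for 391 kPa of N2 = (3/1) × 391 = 1173 kPa; available 2370 kPa, so N2 is limiting.
P(H2) remaining = 2370 − (3/1) × 391 = 1197 kPa
P(gaseous products) = (2)/1 × 391 = 782.0 kPa
P_total at 399 °C = 1197 + 782.0 = 1979 kPa
Scaling to 643 °C: P = 1979 × 916.15/672.15 = 2697 kPa

2700 kPa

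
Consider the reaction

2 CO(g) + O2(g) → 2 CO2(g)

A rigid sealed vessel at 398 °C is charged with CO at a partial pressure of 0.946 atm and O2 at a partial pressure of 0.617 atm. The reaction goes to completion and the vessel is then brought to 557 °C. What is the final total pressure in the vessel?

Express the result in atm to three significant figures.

1.35 atm

With V and T fixed, P_i ∝ n_i, so the mole ratios apply directly to partial pressures at 398 °C.
P(O2) required for 0.946 atm of CO = (1/2) × 0.946 = 0.4730 atm; available 0.617 atm, so CO is limiting.
P(O2) remaining = 0.617 − (1/2) × 0.946 = 0.1440 atm
P(gaseous products) = (2)/2 × 0.946 = 0.9460 atm
P_total at 398 °C = 0.1440 + 0.9460 = 1.090 atm
Scaling to 557 °C: P = 1.090 × 830.15/671.15 = 1.348 atm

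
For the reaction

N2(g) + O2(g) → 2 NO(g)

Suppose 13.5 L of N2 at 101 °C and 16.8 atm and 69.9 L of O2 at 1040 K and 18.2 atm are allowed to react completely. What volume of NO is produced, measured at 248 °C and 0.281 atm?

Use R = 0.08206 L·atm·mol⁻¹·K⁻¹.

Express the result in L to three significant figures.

2250 L

n(N2) = PV/RT = (16.8 × 13.5) / (0.08206 × 374.15) = 7.387 mol
n(O2) = PV/RT = (18.2 × 69.9) / (0.08206 × 1040) = 14.91 mol
For 7.387 mol N2, stoichiometry requires (1/1) × 7.387 = 7.387 mol O2; 14.91 mol is available, so N2 is limiting.
n(NO) = (2/1) × 7.387 = 14.77 mol
V(NO) = nRT/P = 14.77 × 0.08206 × 521.15 / 0.281 = 2248 L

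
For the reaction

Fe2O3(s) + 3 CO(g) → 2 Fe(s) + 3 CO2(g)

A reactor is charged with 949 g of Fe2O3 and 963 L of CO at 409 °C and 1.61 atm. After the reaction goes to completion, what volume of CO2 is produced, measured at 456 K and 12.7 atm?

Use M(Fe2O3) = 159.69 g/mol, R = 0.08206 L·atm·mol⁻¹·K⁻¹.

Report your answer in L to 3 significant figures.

52.5 L

n(Fe2O3) = 949 / 159.69 = 5.943 mol
n(CO) = PV/RT = (1.61 × 963) / (0.08206 × 682.15) = 27.70 mol
For 5.943 mol Fe2O3, stoichiometry requires (3/1) × 5.943 = 17.83 mol CO; 27.70 mol is available, so Fe2O3 is limiting.
n(CO2) = (3/1) × 5.943 = 17.83 mol
V(CO2) = nRT/P = 17.83 × 0.08206 × 456 / 12.7 = 52.53 L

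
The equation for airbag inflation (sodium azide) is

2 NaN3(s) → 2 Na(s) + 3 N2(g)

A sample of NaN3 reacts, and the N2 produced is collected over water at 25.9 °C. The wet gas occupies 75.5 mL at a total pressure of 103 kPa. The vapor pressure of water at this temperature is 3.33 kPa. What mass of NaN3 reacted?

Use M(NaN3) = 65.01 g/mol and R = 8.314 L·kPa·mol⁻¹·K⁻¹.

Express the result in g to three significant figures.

0.131 g

P(N2) = 103 − 3.33 = 99.67 kPa
n(N2) = PV/RT = (99.67 × 0.07550) / (8.314 × 299.05) = 0.003027 mol
n(NaN3) = (2/3) × 0.003027 = 0.002018 mol
m(NaN3) = 0.002018 × 65.01 = 0.1312 g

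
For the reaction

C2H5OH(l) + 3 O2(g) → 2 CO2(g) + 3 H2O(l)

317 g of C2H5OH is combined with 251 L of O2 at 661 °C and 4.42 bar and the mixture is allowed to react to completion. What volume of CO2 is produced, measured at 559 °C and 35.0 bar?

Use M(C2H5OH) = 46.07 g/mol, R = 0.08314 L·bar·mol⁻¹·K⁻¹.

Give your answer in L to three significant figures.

18.8 L

n(C2H5OH) = 317 / 46.07 = 6.881 mol
n(O2) = PV/RT = (4.42 × 251) / (0.08314 × 934.15) = 14.28 mol
For 6.881 mol C2H5OH, stoichiometry requires (3/1) × 6.881 = 20.64 mol O2; 14.28 mol is available, so O2 is limiting.
n(CO2) = (2/3) × 14.28 = 9.520 mol
V(CO2) = nRT/P = 9.520 × 0.08314 × 832.15 / 35.0 = 18.82 L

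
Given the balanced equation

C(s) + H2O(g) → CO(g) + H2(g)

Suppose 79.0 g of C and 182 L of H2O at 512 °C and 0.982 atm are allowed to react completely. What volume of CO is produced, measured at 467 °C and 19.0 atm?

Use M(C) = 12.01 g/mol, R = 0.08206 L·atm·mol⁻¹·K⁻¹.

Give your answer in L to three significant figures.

n(C) = 79.0 / 12.01 = 6.578 mol
n(H2O) = PV/RT = (0.982 × 182) / (0.08206 × 785.15) = 2.774 mol
For 6.578 mol C, stoichiometry requires (1/1) × 6.578 = 6.578 mol H2O; 2.774 mol is available, so H2O is limiting.
n(CO) = (1/1) × 2.774 = 2.774 mol
V(CO) = nRT/P = 2.774 × 0.08206 × 740.15 / 19.0 = 8.868 L

8.87 L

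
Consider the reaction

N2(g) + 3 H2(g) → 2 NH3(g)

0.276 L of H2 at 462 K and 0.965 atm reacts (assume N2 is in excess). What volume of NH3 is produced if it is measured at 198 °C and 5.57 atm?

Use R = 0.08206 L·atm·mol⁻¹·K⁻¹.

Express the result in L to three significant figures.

n(H2) = PV/RT = (0.965 × 0.276) / (0.08206 × 462) = 0.007025 mol
n(NH3) = (2/3) × 0.007025 = 0.004683 mol
V = nRT/P = 0.004683 × 0.08206 × 471.15 / 5.57 = 0.03251 L

0.0325 L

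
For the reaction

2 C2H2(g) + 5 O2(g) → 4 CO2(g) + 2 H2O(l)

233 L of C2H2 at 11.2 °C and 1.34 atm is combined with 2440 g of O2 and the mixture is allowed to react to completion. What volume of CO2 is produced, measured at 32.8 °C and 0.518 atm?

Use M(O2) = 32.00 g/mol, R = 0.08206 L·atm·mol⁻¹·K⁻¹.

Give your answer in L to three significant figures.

1300 L

n(C2H2) = PV/RT = (1.34 × 233) / (0.08206 × 284.35) = 13.38 mol
n(O2) = 2440 / 32.00 = 76.25 mol
For 13.38 mol C2H2, stoichiometry requires (5/2) × 13.38 = 33.45 mol O2; 76.25 mol is available, so C2H2 is limiting.
n(CO2) = (4/2) × 13.38 = 26.76 mol
V(CO2) = nRT/P = 26.76 × 0.08206 × 305.95 / 0.518 = 1297 L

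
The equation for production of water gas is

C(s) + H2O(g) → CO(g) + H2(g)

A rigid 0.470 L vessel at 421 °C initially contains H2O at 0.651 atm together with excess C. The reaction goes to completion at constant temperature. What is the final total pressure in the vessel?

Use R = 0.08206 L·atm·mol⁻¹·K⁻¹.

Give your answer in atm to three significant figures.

1.30 atm

Rigid vessel, constant T ⇒ P scales with total gas moles (1 → 2).
P_final = (2/1) × 0.651 = 1.302 atm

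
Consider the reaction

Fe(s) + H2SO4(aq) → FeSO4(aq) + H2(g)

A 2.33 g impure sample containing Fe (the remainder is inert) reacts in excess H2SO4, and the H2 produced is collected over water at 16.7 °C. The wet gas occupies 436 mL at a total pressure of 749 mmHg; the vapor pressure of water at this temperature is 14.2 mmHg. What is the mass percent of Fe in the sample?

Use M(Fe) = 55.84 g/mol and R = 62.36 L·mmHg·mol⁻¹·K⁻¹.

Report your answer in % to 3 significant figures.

42.5 %

P(H2) = 749 − 14.2 = 734.8 mmHg
n(H2) = PV/RT = (734.8 × 0.4360) / (62.36 × 289.85) = 0.01772 mol
n(Fe) = (1/1) × 0.01772 = 0.01772 mol
m(Fe) = 0.01772 × 55.84 = 0.9895 g
%Fe = 0.9895 / 2.33 × 100 = 42.47%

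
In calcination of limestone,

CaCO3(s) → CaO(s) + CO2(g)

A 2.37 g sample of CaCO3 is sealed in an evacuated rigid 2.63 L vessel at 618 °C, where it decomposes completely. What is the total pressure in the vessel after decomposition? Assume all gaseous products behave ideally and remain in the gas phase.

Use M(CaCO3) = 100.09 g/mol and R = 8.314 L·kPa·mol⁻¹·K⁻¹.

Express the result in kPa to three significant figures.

66.7 kPa

n(CaCO3) = 2.37 / 100.09 = 0.02368 mol
n(gas produced) = (1/1) × 0.02368 = 0.02368 mol
P = nRT/V = 0.02368 × 8.314 × 891.15 / 2.63 = 66.71 kPa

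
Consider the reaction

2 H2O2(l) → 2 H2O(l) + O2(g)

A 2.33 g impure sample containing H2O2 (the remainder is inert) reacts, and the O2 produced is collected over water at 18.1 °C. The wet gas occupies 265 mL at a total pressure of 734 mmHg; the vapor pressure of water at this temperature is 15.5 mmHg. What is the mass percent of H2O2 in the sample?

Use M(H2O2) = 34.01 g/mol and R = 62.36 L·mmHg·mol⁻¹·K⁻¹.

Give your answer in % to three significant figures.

P(O2) = 734 − 15.5 = 718.5 mmHg
n(O2) = PV/RT = (718.5 × 0.2650) / (62.36 × 291.25) = 0.01048 mol
n(H2O2) = (2/1) × 0.01048 = 0.02096 mol
m(H2O2) = 0.02096 × 34.01 = 0.7128 g
%H2O2 = 0.7128 / 2.33 × 100 = 30.59%

30.6 %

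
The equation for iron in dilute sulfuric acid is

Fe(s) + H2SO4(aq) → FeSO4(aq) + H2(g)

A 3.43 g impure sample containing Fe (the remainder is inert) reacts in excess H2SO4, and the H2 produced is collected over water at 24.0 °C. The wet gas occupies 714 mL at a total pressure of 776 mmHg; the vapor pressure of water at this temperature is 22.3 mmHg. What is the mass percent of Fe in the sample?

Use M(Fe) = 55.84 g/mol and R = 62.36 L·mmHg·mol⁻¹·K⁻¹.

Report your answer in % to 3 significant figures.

P(H2) = 776 − 22.3 = 753.7 mmHg
n(H2) = PV/RT = (753.7 × 0.7140) / (62.36 × 297.15) = 0.02904 mol
n(Fe) = (1/1) × 0.02904 = 0.02904 mol
m(Fe) = 0.02904 × 55.84 = 1.622 g
%Fe = 1.622 / 3.43 × 100 = 47.29%

47.3 %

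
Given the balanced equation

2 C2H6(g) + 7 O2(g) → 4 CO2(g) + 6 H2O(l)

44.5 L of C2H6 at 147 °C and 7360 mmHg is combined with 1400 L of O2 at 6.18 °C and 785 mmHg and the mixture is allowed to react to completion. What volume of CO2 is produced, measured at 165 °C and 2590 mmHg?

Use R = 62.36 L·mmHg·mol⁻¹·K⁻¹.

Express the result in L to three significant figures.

264 L

n(C2H6) = PV/RT = (7360 × 44.5) / (62.36 × 420.15) = 12.50 mol
n(O2) = PV/RT = (785 × 1400) / (62.36 × 279.33) = 63.09 mol
For 12.50 mol C2H6, stoichiometry requires (7/2) × 12.50 = 43.75 mol O2; 63.09 mol is available, so C2H6 is limiting.
n(CO2) = (4/2) × 12.50 = 25.00 mol
V(CO2) = nRT/P = 25.00 × 62.36 × 438.15 / 2590 = 263.7 L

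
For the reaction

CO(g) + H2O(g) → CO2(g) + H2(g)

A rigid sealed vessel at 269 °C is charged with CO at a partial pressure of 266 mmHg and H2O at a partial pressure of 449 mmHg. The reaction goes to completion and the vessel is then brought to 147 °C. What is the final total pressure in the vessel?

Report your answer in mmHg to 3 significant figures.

554 mmHg

At constant V, partial pressures at 269 °C are proportional to moles, so apply stoichiometry directly to pressures.
P(H2O) required for 266 mmHg of CO = (1/1) × 266 = 266.0 mmHg; available 449 mmHg, so CO is limiting.
P(H2O) remaining = 449 − (1/1) × 266 = 183.0 mmHg
P(gaseous products) = (1+1)/1 × 266 = 532.0 mmHg
P_total at 269 °C = 183.0 + 532.0 = 715.0 mmHg
Scaling to 147 °C: P = 715.0 × 420.15/542.15 = 554.1 mmHg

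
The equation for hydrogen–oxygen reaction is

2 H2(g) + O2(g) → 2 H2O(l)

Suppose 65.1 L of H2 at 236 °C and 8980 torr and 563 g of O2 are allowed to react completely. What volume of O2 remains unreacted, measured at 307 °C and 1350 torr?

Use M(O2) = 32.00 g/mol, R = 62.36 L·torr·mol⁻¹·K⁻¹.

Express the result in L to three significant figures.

225 L

n(H2) = PV/RT = (8980 × 65.1) / (62.36 × 509.15) = 18.41 mol
n(O2) = 563 / 32.00 = 17.59 mol
For 18.41 mol H2, stoichiometry requires (1/2) × 18.41 = 9.205 mol O2; 17.59 mol is available, so H2 is limiting.
n(O2) consumed = (1/2) × 18.41 = 9.205 mol; remaining = 17.59 − 9.205 = 8.385 mol
V(O2) = nRT/P = 8.385 × 62.36 × 580.15 / 1350 = 224.7 L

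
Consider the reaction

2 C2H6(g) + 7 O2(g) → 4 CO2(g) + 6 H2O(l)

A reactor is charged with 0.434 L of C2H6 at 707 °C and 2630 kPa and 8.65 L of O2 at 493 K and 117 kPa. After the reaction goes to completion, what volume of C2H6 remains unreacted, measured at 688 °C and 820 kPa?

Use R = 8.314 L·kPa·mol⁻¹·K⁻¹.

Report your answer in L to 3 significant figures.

0.678 L

n(C2H6) = PV/RT = (2630 × 0.434) / (8.314 × 980.15) = 0.1401 mol
n(O2) = PV/RT = (117 × 8.65) / (8.314 × 493) = 0.2469 mol
For 0.1401 mol C2H6, stoichiometry requires (7/2) × 0.1401 = 0.4904 mol O2; 0.2469 mol is available, so O2 is limiting.
n(C2H6) consumed = (2/7) × 0.2469 = 0.07054 mol; remaining = 0.1401 − 0.07054 = 0.06956 mol
V(C2H6) = nRT/P = 0.06956 × 8.314 × 961.15 / 820 = 0.6779 L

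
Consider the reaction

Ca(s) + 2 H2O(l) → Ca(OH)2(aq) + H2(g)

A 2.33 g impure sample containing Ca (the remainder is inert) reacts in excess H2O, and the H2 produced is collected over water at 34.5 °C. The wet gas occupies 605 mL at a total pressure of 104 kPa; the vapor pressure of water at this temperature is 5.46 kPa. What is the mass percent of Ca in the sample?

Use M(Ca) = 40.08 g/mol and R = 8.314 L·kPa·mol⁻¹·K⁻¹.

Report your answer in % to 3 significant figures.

P(H2) = 104 − 5.46 = 98.54 kPa
n(H2) = PV/RT = (98.54 × 0.6050) / (8.314 × 307.65) = 0.02331 mol
n(Ca) = (1/1) × 0.02331 = 0.02331 mol
m(Ca) = 0.02331 × 40.08 = 0.9343 g
%Ca = 0.9343 / 2.33 × 100 = 40.10%

40.1 %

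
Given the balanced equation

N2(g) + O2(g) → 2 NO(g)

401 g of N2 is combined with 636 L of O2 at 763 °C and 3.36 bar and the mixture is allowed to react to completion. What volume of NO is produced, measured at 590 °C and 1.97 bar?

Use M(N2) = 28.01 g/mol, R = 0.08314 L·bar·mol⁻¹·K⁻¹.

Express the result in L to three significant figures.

1040 L

n(N2) = 401 / 28.01 = 14.32 mol
n(O2) = PV/RT = (3.36 × 636) / (0.08314 × 1036.15) = 24.81 mol
For 14.32 mol N2, stoichiometry requires (1/1) × 14.32 = 14.32 mol O2; 24.81 mol is available, so N2 is limiting.
n(NO) = (2/1) × 14.32 = 28.64 mol
V(NO) = nRT/P = 28.64 × 0.08314 × 863.15 / 1.97 = 1043 L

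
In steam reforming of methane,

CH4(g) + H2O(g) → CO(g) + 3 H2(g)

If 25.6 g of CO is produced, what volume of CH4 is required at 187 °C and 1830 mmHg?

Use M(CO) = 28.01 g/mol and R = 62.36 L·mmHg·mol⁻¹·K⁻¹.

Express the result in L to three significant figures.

n(CO) = 25.60 / 28.01 = 0.9140 mol
n(CH4) = (1/1) × 0.9140 = 0.9140 mol
V = nRT/P = 0.9140 × 62.36 × 460.15 / 1830 = 14.33 L

14.3 L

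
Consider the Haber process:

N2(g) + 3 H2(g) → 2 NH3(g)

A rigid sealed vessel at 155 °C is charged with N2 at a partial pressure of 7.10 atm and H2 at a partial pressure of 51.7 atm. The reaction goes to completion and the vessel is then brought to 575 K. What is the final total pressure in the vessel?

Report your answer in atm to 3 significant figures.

59.9 atm

With V and T fixed, P_i ∝ n_i, so the mole ratios apply directly to partial pressures at 155 °C.
P(H2) required for 7.10 atm of N2 = (3/1) × 7.10 = 21.30 atm; available 51.7 atm, so N2 is limiting.
P(H2) remaining = 51.7 − (3/1) × 7.10 = 30.40 atm
P(gaseous products) = (2)/1 × 7.10 = 14.20 atm
P_total at 155 °C = 30.40 + 14.20 = 44.60 atm
Scaling to 575 K: P = 44.60 × 575/428.15 = 59.90 atm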